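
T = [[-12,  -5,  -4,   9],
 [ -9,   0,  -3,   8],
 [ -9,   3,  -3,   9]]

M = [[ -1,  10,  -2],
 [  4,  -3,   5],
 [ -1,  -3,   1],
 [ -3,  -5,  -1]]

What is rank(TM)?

First compute TM:
[[-31, -138, -14],
 [-12, -121,   7],
 [ -3, -135,  21]]
Now row reduce the product.
R2 ← R2 − (12/31)·R1: [0, -2095/31, 385/31]
R3 ← R3 − (3/31)·R1: [0, -3771/31, 693/31]
R3 ← R3 − (9/5)·R2: [0, 0, 0]
2 nonzero rows, so rank(TM) = 2.

2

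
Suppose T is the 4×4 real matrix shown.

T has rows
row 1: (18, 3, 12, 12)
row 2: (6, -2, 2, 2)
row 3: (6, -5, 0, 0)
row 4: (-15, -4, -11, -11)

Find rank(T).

Row reduce to echelon form.
R2 ← R2 − (1/3)·R1: [0, -3, -2, -2]
R3 ← R3 − (1/3)·R1: [0, -6, -4, -4]
R4 ← R4 + (5/6)·R1: [0, -3/2, -1, -1]
R3 ← R3 − (2)·R2: [0, 0, 0, 0]
R4 ← R4 − (1/2)·R2: [0, 0, 0, 0]
Echelon form has 2 nonzero rows, so rank(T) = 2.

2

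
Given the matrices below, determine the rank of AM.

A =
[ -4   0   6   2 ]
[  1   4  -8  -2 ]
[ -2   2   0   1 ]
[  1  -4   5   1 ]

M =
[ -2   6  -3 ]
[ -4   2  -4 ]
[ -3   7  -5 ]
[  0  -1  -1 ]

First compute AM:
[[-10,  16, -20],
 [  6, -40,  23],
 [ -4,  -9,  -3],
 [ -1,  32, -13]]
Now row reduce the product.
R2 ← R2 + (3/5)·R1: [0, -152/5, 11]
R3 ← R3 − (2/5)·R1: [0, -77/5, 5]
R4 ← R4 − (1/10)·R1: [0, 152/5, -11]
R3 ← R3 − (77/152)·R2: [0, 0, -87/152]
R4 ← R4 + R2: [0, 0, 0]
3 nonzero rows, so rank(AM) = 3.

3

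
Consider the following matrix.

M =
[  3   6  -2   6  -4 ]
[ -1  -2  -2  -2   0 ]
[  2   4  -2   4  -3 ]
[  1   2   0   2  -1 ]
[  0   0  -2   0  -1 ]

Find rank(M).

Row reduce to echelon form.
R2 ← R2 + (1/3)·R1: [0, 0, -8/3, 0, -4/3]
R3 ← R3 − (2/3)·R1: [0, 0, -2/3, 0, -1/3]
R4 ← R4 − (1/3)·R1: [0, 0, 2/3, 0, 1/3]
R3 ← R3 − (1/4)·R2: [0, 0, 0, 0, 0]
R4 ← R4 + (1/4)·R2: [0, 0, 0, 0, 0]
R5 ← R5 − (3/4)·R2: [0, 0, 0, 0, 0]
Echelon form has 2 nonzero rows, so rank(M) = 2.

2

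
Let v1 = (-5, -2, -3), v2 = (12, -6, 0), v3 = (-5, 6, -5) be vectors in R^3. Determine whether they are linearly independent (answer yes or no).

Form the matrix with these vectors as rows and row reduce.
R2 ← R2 + (12/5)·R1: [0, -54/5, -36/5]
R3 ← R3 − R1: [0, 8, -2]
R3 ← R3 + (20/27)·R2: [0, 0, -22/3]
3 nonzero rows, so the 3 vectors span a space of dimension 3.
Since 3 = 3, the vectors are linearly independent.

yes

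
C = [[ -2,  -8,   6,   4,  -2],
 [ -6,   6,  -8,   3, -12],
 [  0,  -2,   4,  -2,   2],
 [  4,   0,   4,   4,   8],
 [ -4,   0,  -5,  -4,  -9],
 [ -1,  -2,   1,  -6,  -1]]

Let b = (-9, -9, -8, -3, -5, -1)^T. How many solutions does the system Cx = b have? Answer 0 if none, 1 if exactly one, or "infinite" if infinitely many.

Row reduce the augmented matrix [C | b].
R2 ← R2 − (3)·R1: [0, 30, -26, -9, -6, 18]
R4 ← R4 + (2)·R1: [0, -16, 16, 12, 4, -21]
R5 ← R5 − (2)·R1: [0, 16, -17, -12, -5, 13]
R6 ← R6 − (1/2)·R1: [0, 2, -2, -8, 0, 7/2]
R3 ← R3 + (1/15)·R2: [0, 0, 34/15, -13/5, 8/5, -34/5]
R4 ← R4 + (8/15)·R2: [0, 0, 32/15, 36/5, 4/5, -57/5]
R5 ← R5 − (8/15)·R2: [0, 0, -47/15, -36/5, -9/5, 17/5]
R6 ← R6 − (1/15)·R2: [0, 0, -4/15, -37/5, 2/5, 23/10]
R4 ← R4 − (16/17)·R3: [0, 0, 0, 164/17, -12/17, -5]
R5 ← R5 + (47/34)·R3: [0, 0, 0, -367/34, 7/17, -6]
R6 ← R6 + (2/17)·R3: [0, 0, 0, -131/17, 10/17, 3/2]
R5 ← R5 + (367/328)·R4: [0, 0, 0, 0, -31/82, -3803/328]
R6 ← R6 + (131/164)·R4: [0, 0, 0, 0, 1/41, -409/164]
R6 ← R6 + (2/31)·R5: [0, 0, 0, 0, 0, -201/62]
The echelon form has 6 nonzero rows; the last pivot sits in the augmented column, so rank(C) = 5 but rank([C|b]) = 6.
Since the ranks differ, the system is inconsistent.
It has no solutions.

0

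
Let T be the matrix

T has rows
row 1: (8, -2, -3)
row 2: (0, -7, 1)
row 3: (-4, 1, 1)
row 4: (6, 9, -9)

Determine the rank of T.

3

Row reduce to echelon form.
R3 ← R3 + (1/2)·R1: [0, 0, -1/2]
R4 ← R4 − (3/4)·R1: [0, 21/2, -27/4]
R4 ← R4 + (3/2)·R2: [0, 0, -21/4]
R4 ← R4 − (21/2)·R3: [0, 0, 0]
Echelon form has 3 nonzero rows, so rank(T) = 3.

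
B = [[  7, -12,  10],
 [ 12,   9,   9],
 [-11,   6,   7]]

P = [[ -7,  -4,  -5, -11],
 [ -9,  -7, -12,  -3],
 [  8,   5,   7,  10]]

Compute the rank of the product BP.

2

First compute BP:
[[139, 106, 179,  59],
 [-93, -66, -105, -69],
 [ 79,  37,  32, 173]]
Now row reduce the product.
R2 ← R2 + (93/139)·R1: [0, 684/139, 2052/139, -4104/139]
R3 ← R3 − (79/139)·R1: [0, -3231/139, -9693/139, 19386/139]
R3 ← R3 + (359/76)·R2: [0, 0, 0, 0]
2 nonzero rows, so rank(BP) = 2.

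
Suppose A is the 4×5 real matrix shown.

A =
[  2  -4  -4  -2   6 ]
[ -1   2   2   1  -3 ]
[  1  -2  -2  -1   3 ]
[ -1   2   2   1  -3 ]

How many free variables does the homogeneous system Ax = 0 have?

4

Row reduce to echelon form.
R2 ← R2 + (1/2)·R1: [0, 0, 0, 0, 0]
R3 ← R3 − (1/2)·R1: [0, 0, 0, 0, 0]
R4 ← R4 + (1/2)·R1: [0, 0, 0, 0, 0]
1 nonzero row, so rank(A) = 1.
A has 5 columns; by rank–nullity, nullity = 5 − 1 = 4.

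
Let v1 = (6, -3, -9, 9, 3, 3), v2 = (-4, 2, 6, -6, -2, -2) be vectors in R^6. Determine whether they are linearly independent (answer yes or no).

no

Form the matrix with these vectors as rows and row reduce.
R2 ← R2 + (2/3)·R1: [0, 0, 0, 0, 0, 0]
1 nonzero row, so the 2 vectors span a space of dimension 1.
Since 1 < 2, the vectors are linearly dependent.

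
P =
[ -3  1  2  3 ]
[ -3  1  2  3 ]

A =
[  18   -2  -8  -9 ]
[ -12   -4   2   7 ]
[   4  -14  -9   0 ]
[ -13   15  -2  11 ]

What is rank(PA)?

1

First compute PA:
[[-97,  19,   2,  67],
 [-97,  19,   2,  67]]
Now row reduce the product.
R2 ← R2 − R1: [0, 0, 0, 0]
1 nonzero row, so rank(PA) = 1.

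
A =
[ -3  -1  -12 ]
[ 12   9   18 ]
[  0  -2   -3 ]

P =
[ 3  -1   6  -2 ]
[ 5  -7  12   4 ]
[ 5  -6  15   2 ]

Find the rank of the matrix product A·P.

First compute AP:
[[-74,  82, -210, -22],
 [171, -183, 450,  48],
 [-25,  32, -69, -14]]
Now row reduce the product.
R2 ← R2 + (171/74)·R1: [0, 240/37, -1305/37, -105/37]
R3 ← R3 − (25/74)·R1: [0, 159/37, 72/37, -243/37]
R3 ← R3 − (53/80)·R2: [0, 0, 405/16, -75/16]
3 nonzero rows, so rank(AP) = 3.

3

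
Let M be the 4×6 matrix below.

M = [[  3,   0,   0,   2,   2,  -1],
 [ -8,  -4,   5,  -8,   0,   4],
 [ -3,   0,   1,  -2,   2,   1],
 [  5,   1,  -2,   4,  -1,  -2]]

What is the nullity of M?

3

Row reduce to echelon form.
R2 ← R2 + (8/3)·R1: [0, -4, 5, -8/3, 16/3, 4/3]
R3 ← R3 + R1: [0, 0, 1, 0, 4, 0]
R4 ← R4 − (5/3)·R1: [0, 1, -2, 2/3, -13/3, -1/3]
R4 ← R4 + (1/4)·R2: [0, 0, -3/4, 0, -3, 0]
R4 ← R4 + (3/4)·R3: [0, 0, 0, 0, 0, 0]
3 nonzero rows, so rank(M) = 3.
M has 6 columns; by rank–nullity, nullity = 6 − 3 = 3.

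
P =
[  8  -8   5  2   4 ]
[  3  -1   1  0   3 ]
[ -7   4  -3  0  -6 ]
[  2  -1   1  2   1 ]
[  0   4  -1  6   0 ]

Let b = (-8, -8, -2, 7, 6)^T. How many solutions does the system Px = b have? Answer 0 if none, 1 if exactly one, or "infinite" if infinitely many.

0

Row reduce the augmented matrix [P | b].
R2 ← R2 − (3/8)·R1: [0, 2, -7/8, -3/4, 3/2, -5]
R3 ← R3 + (7/8)·R1: [0, -3, 11/8, 7/4, -5/2, -9]
R4 ← R4 − (1/4)·R1: [0, 1, -1/4, 3/2, 0, 9]
R3 ← R3 + (3/2)·R2: [0, 0, 1/16, 5/8, -1/4, -33/2]
R4 ← R4 − (1/2)·R2: [0, 0, 3/16, 15/8, -3/4, 23/2]
R5 ← R5 − (2)·R2: [0, 0, 3/4, 15/2, -3, 16]
R4 ← R4 − (3)·R3: [0, 0, 0, 0, 0, 61]
R5 ← R5 − (12)·R3: [0, 0, 0, 0, 0, 214]
R5 ← R5 − (214/61)·R4: [0, 0, 0, 0, 0, 0]
The echelon form has 4 nonzero rows; the last pivot sits in the augmented column, so rank(P) = 3 but rank([P|b]) = 4.
Since the ranks differ, the system is inconsistent.
It has no solutions.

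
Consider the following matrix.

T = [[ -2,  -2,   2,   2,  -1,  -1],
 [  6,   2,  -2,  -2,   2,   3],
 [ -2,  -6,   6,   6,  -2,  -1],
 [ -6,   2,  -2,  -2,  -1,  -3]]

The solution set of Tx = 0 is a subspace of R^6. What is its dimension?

4

Row reduce to echelon form.
R2 ← R2 + (3)·R1: [0, -4, 4, 4, -1, 0]
R3 ← R3 − R1: [0, -4, 4, 4, -1, 0]
R4 ← R4 − (3)·R1: [0, 8, -8, -8, 2, 0]
R3 ← R3 − R2: [0, 0, 0, 0, 0, 0]
R4 ← R4 + (2)·R2: [0, 0, 0, 0, 0, 0]
2 nonzero rows, so rank(T) = 2.
T has 6 columns; by rank–nullity, nullity = 6 − 2 = 4.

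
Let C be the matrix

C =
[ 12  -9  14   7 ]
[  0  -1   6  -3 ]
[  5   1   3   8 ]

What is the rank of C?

Row reduce to echelon form.
R3 ← R3 − (5/12)·R1: [0, 19/4, -17/6, 61/12]
R3 ← R3 + (19/4)·R2: [0, 0, 77/3, -55/6]
Echelon form has 3 nonzero rows, so rank(C) = 3.

3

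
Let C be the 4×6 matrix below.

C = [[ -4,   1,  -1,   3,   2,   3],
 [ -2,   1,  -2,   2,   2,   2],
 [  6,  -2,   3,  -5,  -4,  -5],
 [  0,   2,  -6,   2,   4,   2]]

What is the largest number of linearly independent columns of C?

2

Row reduce to echelon form.
R2 ← R2 − (1/2)·R1: [0, 1/2, -3/2, 1/2, 1, 1/2]
R3 ← R3 + (3/2)·R1: [0, -1/2, 3/2, -1/2, -1, -1/2]
R3 ← R3 + R2: [0, 0, 0, 0, 0, 0]
R4 ← R4 − (4)·R2: [0, 0, 0, 0, 0, 0]
Echelon form has 2 nonzero rows, so rank(C) = 2.
The rank gives the maximum number of linearly independent columns: 2.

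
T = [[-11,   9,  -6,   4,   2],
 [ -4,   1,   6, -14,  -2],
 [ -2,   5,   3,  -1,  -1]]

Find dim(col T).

3

Row reduce to echelon form.
R2 ← R2 − (4/11)·R1: [0, -25/11, 90/11, -170/11, -30/11]
R3 ← R3 − (2/11)·R1: [0, 37/11, 45/11, -19/11, -15/11]
R3 ← R3 + (37/25)·R2: [0, 0, 81/5, -123/5, -27/5]
Echelon form has 3 nonzero rows, so rank(T) = 3.
The column space has dimension equal to the rank: 3.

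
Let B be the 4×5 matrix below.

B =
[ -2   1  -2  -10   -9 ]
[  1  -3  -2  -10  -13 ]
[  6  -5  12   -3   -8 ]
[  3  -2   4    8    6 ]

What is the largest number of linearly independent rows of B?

Row reduce to echelon form.
R2 ← R2 + (1/2)·R1: [0, -5/2, -3, -15, -35/2]
R3 ← R3 + (3)·R1: [0, -2, 6, -33, -35]
R4 ← R4 + (3/2)·R1: [0, -1/2, 1, -7, -15/2]
R3 ← R3 − (4/5)·R2: [0, 0, 42/5, -21, -21]
R4 ← R4 − (1/5)·R2: [0, 0, 8/5, -4, -4]
R4 ← R4 − (4/21)·R3: [0, 0, 0, 0, 0]
Echelon form has 3 nonzero rows, so rank(B) = 3.
The rank gives the maximum number of linearly independent rows: 3.

3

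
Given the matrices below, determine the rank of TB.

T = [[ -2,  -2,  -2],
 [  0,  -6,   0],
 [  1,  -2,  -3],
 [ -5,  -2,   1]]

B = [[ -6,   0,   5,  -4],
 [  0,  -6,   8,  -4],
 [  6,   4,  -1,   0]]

First compute TB:
[[  0,   4, -24,  16],
 [  0,  36, -48,  24],
 [-24,   0,  -8,   4],
 [ 36,  16, -42,  28]]
Now row reduce the product.
Swap R1 ↔ R3
R4 ← R4 + (3/2)·R1: [0, 16, -54, 34]
R3 ← R3 − (1/9)·R2: [0, 0, -56/3, 40/3]
R4 ← R4 − (4/9)·R2: [0, 0, -98/3, 70/3]
R4 ← R4 − (7/4)·R3: [0, 0, 0, 0]
3 nonzero rows, so rank(TB) = 3.

3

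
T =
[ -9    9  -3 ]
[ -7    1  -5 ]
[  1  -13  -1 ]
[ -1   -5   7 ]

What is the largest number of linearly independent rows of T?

Row reduce to echelon form.
R2 ← R2 − (7/9)·R1: [0, -6, -8/3]
R3 ← R3 + (1/9)·R1: [0, -12, -4/3]
R4 ← R4 − (1/9)·R1: [0, -6, 22/3]
R3 ← R3 − (2)·R2: [0, 0, 4]
R4 ← R4 − R2: [0, 0, 10]
R4 ← R4 − (5/2)·R3: [0, 0, 0]
Echelon form has 3 nonzero rows, so rank(T) = 3.
The rank gives the maximum number of linearly independent rows: 3.

3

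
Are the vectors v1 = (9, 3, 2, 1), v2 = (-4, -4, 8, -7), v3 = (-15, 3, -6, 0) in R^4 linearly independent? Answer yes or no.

Form the matrix with these vectors as rows and row reduce.
R2 ← R2 + (4/9)·R1: [0, -8/3, 80/9, -59/9]
R3 ← R3 + (5/3)·R1: [0, 8, -8/3, 5/3]
R3 ← R3 + (3)·R2: [0, 0, 24, -18]
3 nonzero rows, so the 3 vectors span a space of dimension 3.
Since 3 = 3, the vectors are linearly independent.

yes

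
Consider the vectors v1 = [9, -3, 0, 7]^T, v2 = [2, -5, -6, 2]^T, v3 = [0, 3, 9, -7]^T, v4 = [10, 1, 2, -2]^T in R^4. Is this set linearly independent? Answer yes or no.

yes

Form the matrix with these vectors as rows and row reduce.
R2 ← R2 − (2/9)·R1: [0, -13/3, -6, 4/9]
R4 ← R4 − (10/9)·R1: [0, 13/3, 2, -88/9]
R3 ← R3 + (9/13)·R2: [0, 0, 63/13, -87/13]
R4 ← R4 + R2: [0, 0, -4, -28/3]
R4 ← R4 + (52/63)·R3: [0, 0, 0, -104/7]
4 nonzero rows, so the 4 vectors span a space of dimension 4.
Since 4 = 4, the vectors are linearly independent.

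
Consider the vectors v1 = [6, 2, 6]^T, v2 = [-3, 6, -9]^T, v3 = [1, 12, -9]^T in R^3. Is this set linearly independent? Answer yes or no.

Form the matrix with these vectors as rows and row reduce.
R2 ← R2 + (1/2)·R1: [0, 7, -6]
R3 ← R3 − (1/6)·R1: [0, 35/3, -10]
R3 ← R3 − (5/3)·R2: [0, 0, 0]
2 nonzero rows, so the 3 vectors span a space of dimension 2.
Since 2 < 3, the vectors are linearly dependent.

no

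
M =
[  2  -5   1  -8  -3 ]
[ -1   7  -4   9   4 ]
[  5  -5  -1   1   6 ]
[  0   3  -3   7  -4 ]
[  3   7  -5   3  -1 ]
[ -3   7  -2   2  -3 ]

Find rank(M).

5

Row reduce to echelon form.
R2 ← R2 + (1/2)·R1: [0, 9/2, -7/2, 5, 5/2]
R3 ← R3 − (5/2)·R1: [0, 15/2, -7/2, 21, 27/2]
R5 ← R5 − (3/2)·R1: [0, 29/2, -13/2, 15, 7/2]
R6 ← R6 + (3/2)·R1: [0, -1/2, -1/2, -10, -15/2]
R3 ← R3 − (5/3)·R2: [0, 0, 7/3, 38/3, 28/3]
R4 ← R4 − (2/3)·R2: [0, 0, -2/3, 11/3, -17/3]
R5 ← R5 − (29/9)·R2: [0, 0, 43/9, -10/9, -41/9]
R6 ← R6 + (1/9)·R2: [0, 0, -8/9, -85/9, -65/9]
R4 ← R4 + (2/7)·R3: [0, 0, 0, 51/7, -3]
R5 ← R5 − (43/21)·R3: [0, 0, 0, -568/21, -71/3]
R6 ← R6 + (8/21)·R3: [0, 0, 0, -97/21, -11/3]
R5 ← R5 + (568/153)·R4: [0, 0, 0, 0, -1775/51]
R6 ← R6 + (97/153)·R4: [0, 0, 0, 0, -284/51]
R6 ← R6 − (4/25)·R5: [0, 0, 0, 0, 0]
Echelon form has 5 nonzero rows, so rank(M) = 5.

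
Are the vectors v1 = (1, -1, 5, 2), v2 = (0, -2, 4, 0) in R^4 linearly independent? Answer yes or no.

yes

Form the matrix with these vectors as rows and row reduce.
2 nonzero rows, so the 2 vectors span a space of dimension 2.
Since 2 = 2, the vectors are linearly independent.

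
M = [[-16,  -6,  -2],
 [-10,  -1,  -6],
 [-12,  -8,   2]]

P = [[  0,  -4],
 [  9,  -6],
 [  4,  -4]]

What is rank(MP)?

First compute MP:
[[-62, 108],
 [-33,  70],
 [-64,  88]]
Now row reduce the product.
R2 ← R2 − (33/62)·R1: [0, 388/31]
R3 ← R3 − (32/31)·R1: [0, -728/31]
R3 ← R3 + (182/97)·R2: [0, 0]
2 nonzero rows, so rank(MP) = 2.

2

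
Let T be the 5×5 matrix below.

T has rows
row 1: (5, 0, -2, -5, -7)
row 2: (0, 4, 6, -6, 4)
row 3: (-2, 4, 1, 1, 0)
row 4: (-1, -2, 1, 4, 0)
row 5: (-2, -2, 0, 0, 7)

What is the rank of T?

Row reduce to echelon form.
R3 ← R3 + (2/5)·R1: [0, 4, 1/5, -1, -14/5]
R4 ← R4 + (1/5)·R1: [0, -2, 3/5, 3, -7/5]
R5 ← R5 + (2/5)·R1: [0, -2, -4/5, -2, 21/5]
R3 ← R3 − R2: [0, 0, -29/5, 5, -34/5]
R4 ← R4 + (1/2)·R2: [0, 0, 18/5, 0, 3/5]
R5 ← R5 + (1/2)·R2: [0, 0, 11/5, -5, 31/5]
R4 ← R4 + (18/29)·R3: [0, 0, 0, 90/29, -105/29]
R5 ← R5 + (11/29)·R3: [0, 0, 0, -90/29, 105/29]
R5 ← R5 + R4: [0, 0, 0, 0, 0]
Echelon form has 4 nonzero rows, so rank(T) = 4.

4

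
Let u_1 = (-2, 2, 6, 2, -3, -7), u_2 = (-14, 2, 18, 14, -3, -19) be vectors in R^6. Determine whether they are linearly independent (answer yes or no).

Form the matrix with these vectors as rows and row reduce.
R2 ← R2 − (7)·R1: [0, -12, -24, 0, 18, 30]
2 nonzero rows, so the 2 vectors span a space of dimension 2.
Since 2 = 2, the vectors are linearly independent.

yes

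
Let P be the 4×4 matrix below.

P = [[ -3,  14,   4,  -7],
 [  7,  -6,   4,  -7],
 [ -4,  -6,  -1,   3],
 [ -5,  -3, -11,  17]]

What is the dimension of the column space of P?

4

Row reduce to echelon form.
R2 ← R2 + (7/3)·R1: [0, 80/3, 40/3, -70/3]
R3 ← R3 − (4/3)·R1: [0, -74/3, -19/3, 37/3]
R4 ← R4 − (5/3)·R1: [0, -79/3, -53/3, 86/3]
R3 ← R3 + (37/40)·R2: [0, 0, 6, -37/4]
R4 ← R4 + (79/80)·R2: [0, 0, -9/2, 45/8]
R4 ← R4 + (3/4)·R3: [0, 0, 0, -21/16]
Echelon form has 4 nonzero rows, so rank(P) = 4.
The column space has dimension equal to the rank: 4.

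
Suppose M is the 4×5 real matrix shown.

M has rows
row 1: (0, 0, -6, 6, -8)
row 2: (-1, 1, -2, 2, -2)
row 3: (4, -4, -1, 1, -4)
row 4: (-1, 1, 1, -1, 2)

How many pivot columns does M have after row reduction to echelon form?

Row reduce to echelon form.
Swap R1 ↔ R2
R3 ← R3 + (4)·R1: [0, 0, -9, 9, -12]
R4 ← R4 − R1: [0, 0, 3, -3, 4]
R3 ← R3 − (3/2)·R2: [0, 0, 0, 0, 0]
R4 ← R4 + (1/2)·R2: [0, 0, 0, 0, 0]
Echelon form has 2 nonzero rows, so rank(M) = 2.
Each nonzero row contributes one pivot column: 2 pivot columns.

2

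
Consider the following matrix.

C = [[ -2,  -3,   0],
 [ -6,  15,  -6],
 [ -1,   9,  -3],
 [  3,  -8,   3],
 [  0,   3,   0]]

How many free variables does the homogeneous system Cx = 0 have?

Row reduce to echelon form.
R2 ← R2 − (3)·R1: [0, 24, -6]
R3 ← R3 − (1/2)·R1: [0, 21/2, -3]
R4 ← R4 + (3/2)·R1: [0, -25/2, 3]
R3 ← R3 − (7/16)·R2: [0, 0, -3/8]
R4 ← R4 + (25/48)·R2: [0, 0, -1/8]
R5 ← R5 − (1/8)·R2: [0, 0, 3/4]
R4 ← R4 − (1/3)·R3: [0, 0, 0]
R5 ← R5 + (2)·R3: [0, 0, 0]
3 nonzero rows, so rank(C) = 3.
C has 3 columns; by rank–nullity, nullity = 3 − 3 = 0.

0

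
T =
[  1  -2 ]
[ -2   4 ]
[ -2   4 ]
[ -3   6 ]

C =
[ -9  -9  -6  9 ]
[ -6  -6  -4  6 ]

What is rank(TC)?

1

First compute TC:
[[  3,   3,   2,  -3],
 [ -6,  -6,  -4,   6],
 [ -6,  -6,  -4,   6],
 [ -9,  -9,  -6,   9]]
Now row reduce the product.
R2 ← R2 + (2)·R1: [0, 0, 0, 0]
R3 ← R3 + (2)·R1: [0, 0, 0, 0]
R4 ← R4 + (3)·R1: [0, 0, 0, 0]
1 nonzero row, so rank(TC) = 1.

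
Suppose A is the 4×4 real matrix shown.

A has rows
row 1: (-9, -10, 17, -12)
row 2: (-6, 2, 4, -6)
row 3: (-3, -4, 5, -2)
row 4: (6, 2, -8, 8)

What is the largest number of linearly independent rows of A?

3

Row reduce to echelon form.
R2 ← R2 − (2/3)·R1: [0, 26/3, -22/3, 2]
R3 ← R3 − (1/3)·R1: [0, -2/3, -2/3, 2]
R4 ← R4 + (2/3)·R1: [0, -14/3, 10/3, 0]
R3 ← R3 + (1/13)·R2: [0, 0, -16/13, 28/13]
R4 ← R4 + (7/13)·R2: [0, 0, -8/13, 14/13]
R4 ← R4 − (1/2)·R3: [0, 0, 0, 0]
Echelon form has 3 nonzero rows, so rank(A) = 3.
The rank gives the maximum number of linearly independent rows: 3.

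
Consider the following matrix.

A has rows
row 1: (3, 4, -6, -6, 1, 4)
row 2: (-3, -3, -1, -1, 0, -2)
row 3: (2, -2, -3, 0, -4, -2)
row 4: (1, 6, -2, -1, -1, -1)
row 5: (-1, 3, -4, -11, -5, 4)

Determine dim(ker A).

1

Row reduce to echelon form.
R2 ← R2 + R1: [0, 1, -7, -7, 1, 2]
R3 ← R3 − (2/3)·R1: [0, -14/3, 1, 4, -14/3, -14/3]
R4 ← R4 − (1/3)·R1: [0, 14/3, 0, 1, -4/3, -7/3]
R5 ← R5 + (1/3)·R1: [0, 13/3, -6, -13, -14/3, 16/3]
R3 ← R3 + (14/3)·R2: [0, 0, -95/3, -86/3, 0, 14/3]
R4 ← R4 − (14/3)·R2: [0, 0, 98/3, 101/3, -6, -35/3]
R5 ← R5 − (13/3)·R2: [0, 0, 73/3, 52/3, -9, -10/3]
R4 ← R4 + (98/95)·R3: [0, 0, 0, 389/95, -6, -651/95]
R5 ← R5 + (73/95)·R3: [0, 0, 0, -446/95, -9, 24/95]
R5 ← R5 + (446/389)·R4: [0, 0, 0, 0, -6177/389, -2958/389]
5 nonzero rows, so rank(A) = 5.
A has 6 columns; by rank–nullity, nullity = 6 − 5 = 1.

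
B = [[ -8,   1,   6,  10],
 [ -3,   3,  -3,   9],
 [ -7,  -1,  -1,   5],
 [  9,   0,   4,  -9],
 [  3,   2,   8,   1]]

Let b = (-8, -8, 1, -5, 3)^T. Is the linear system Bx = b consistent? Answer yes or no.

Row reduce the augmented matrix [B | b].
R2 ← R2 − (3/8)·R1: [0, 21/8, -21/4, 21/4, -5]
R3 ← R3 − (7/8)·R1: [0, -15/8, -25/4, -15/4, 8]
R4 ← R4 + (9/8)·R1: [0, 9/8, 43/4, 9/4, -14]
R5 ← R5 + (3/8)·R1: [0, 19/8, 41/4, 19/4, 0]
R3 ← R3 + (5/7)·R2: [0, 0, -10, 0, 31/7]
R4 ← R4 − (3/7)·R2: [0, 0, 13, 0, -83/7]
R5 ← R5 − (19/21)·R2: [0, 0, 15, 0, 95/21]
R4 ← R4 + (13/10)·R3: [0, 0, 0, 0, -61/10]
R5 ← R5 + (3/2)·R3: [0, 0, 0, 0, 67/6]
R5 ← R5 + (335/183)·R4: [0, 0, 0, 0, 0]
The echelon form has 4 nonzero rows; the last pivot sits in the augmented column, so rank(B) = 3 but rank([B|b]) = 4.
Since the ranks differ, the system is inconsistent.

no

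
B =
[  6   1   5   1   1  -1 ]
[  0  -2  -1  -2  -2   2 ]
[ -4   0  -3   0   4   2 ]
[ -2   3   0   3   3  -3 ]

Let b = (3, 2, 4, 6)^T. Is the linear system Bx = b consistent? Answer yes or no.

no

Row reduce the augmented matrix [B | b].
R3 ← R3 + (2/3)·R1: [0, 2/3, 1/3, 2/3, 14/3, 4/3, 6]
R4 ← R4 + (1/3)·R1: [0, 10/3, 5/3, 10/3, 10/3, -10/3, 7]
R3 ← R3 + (1/3)·R2: [0, 0, 0, 0, 4, 2, 20/3]
R4 ← R4 + (5/3)·R2: [0, 0, 0, 0, 0, 0, 31/3]
The echelon form has 4 nonzero rows; the last pivot sits in the augmented column, so rank(B) = 3 but rank([B|b]) = 4.
Since the ranks differ, the system is inconsistent.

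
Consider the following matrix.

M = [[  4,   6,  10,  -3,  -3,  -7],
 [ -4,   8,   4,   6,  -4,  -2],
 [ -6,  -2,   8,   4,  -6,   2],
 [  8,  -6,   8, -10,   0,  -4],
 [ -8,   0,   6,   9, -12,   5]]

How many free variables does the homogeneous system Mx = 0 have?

1

Row reduce to echelon form.
R2 ← R2 + R1: [0, 14, 14, 3, -7, -9]
R3 ← R3 + (3/2)·R1: [0, 7, 23, -1/2, -21/2, -17/2]
R4 ← R4 − (2)·R1: [0, -18, -12, -4, 6, 10]
R5 ← R5 + (2)·R1: [0, 12, 26, 3, -18, -9]
R3 ← R3 − (1/2)·R2: [0, 0, 16, -2, -7, -4]
R4 ← R4 + (9/7)·R2: [0, 0, 6, -1/7, -3, -11/7]
R5 ← R5 − (6/7)·R2: [0, 0, 14, 3/7, -12, -9/7]
R4 ← R4 − (3/8)·R3: [0, 0, 0, 17/28, -3/8, -1/14]
R5 ← R5 − (7/8)·R3: [0, 0, 0, 61/28, -47/8, 31/14]
R5 ← R5 − (61/17)·R4: [0, 0, 0, 0, -77/17, 42/17]
5 nonzero rows, so rank(M) = 5.
M has 6 columns; by rank–nullity, nullity = 6 − 5 = 1.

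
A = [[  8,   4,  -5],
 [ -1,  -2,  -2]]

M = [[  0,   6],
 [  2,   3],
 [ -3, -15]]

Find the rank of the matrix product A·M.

First compute AM:
[[ 23, 135],
 [  2,  18]]
Now row reduce the product.
R2 ← R2 − (2/23)·R1: [0, 144/23]
2 nonzero rows, so rank(AM) = 2.

2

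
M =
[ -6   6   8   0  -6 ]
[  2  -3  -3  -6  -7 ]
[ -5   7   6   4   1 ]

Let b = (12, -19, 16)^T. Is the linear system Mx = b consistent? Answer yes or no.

Row reduce the augmented matrix [M | b].
R2 ← R2 + (1/3)·R1: [0, -1, -1/3, -6, -9, -15]
R3 ← R3 − (5/6)·R1: [0, 2, -2/3, 4, 6, 6]
R3 ← R3 + (2)·R2: [0, 0, -4/3, -8, -12, -24]
The echelon form has 3 nonzero rows, and every pivot lies in the first 5 columns, so rank(M) = rank([M|b]) = 3.
The system is consistent.

yes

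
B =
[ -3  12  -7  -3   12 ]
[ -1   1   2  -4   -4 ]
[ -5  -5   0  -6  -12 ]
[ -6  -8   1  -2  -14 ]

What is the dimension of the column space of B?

4

Row reduce to echelon form.
R2 ← R2 − (1/3)·R1: [0, -3, 13/3, -3, -8]
R3 ← R3 − (5/3)·R1: [0, -25, 35/3, -1, -32]
R4 ← R4 − (2)·R1: [0, -32, 15, 4, -38]
R3 ← R3 − (25/3)·R2: [0, 0, -220/9, 24, 104/3]
R4 ← R4 − (32/3)·R2: [0, 0, -281/9, 36, 142/3]
R4 ← R4 − (281/220)·R3: [0, 0, 0, 294/55, 168/55]
Echelon form has 4 nonzero rows, so rank(B) = 4.
The column space has dimension equal to the rank: 4.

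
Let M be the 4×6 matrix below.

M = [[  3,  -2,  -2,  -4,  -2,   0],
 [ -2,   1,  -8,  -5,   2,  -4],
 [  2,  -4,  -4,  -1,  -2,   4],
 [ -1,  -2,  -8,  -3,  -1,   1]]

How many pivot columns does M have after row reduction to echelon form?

4

Row reduce to echelon form.
R2 ← R2 + (2/3)·R1: [0, -1/3, -28/3, -23/3, 2/3, -4]
R3 ← R3 − (2/3)·R1: [0, -8/3, -8/3, 5/3, -2/3, 4]
R4 ← R4 + (1/3)·R1: [0, -8/3, -26/3, -13/3, -5/3, 1]
R3 ← R3 − (8)·R2: [0, 0, 72, 63, -6, 36]
R4 ← R4 − (8)·R2: [0, 0, 66, 57, -7, 33]
R4 ← R4 − (11/12)·R3: [0, 0, 0, -3/4, -3/2, 0]
Echelon form has 4 nonzero rows, so rank(M) = 4.
Each nonzero row contributes one pivot column: 4 pivot columns.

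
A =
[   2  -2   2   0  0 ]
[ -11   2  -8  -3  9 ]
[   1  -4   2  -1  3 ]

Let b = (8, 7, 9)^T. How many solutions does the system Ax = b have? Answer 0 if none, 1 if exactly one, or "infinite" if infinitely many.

Row reduce the augmented matrix [A | b].
R2 ← R2 + (11/2)·R1: [0, -9, 3, -3, 9, 51]
R3 ← R3 − (1/2)·R1: [0, -3, 1, -1, 3, 5]
R3 ← R3 − (1/3)·R2: [0, 0, 0, 0, 0, -12]
The echelon form has 3 nonzero rows; the last pivot sits in the augmented column, so rank(A) = 2 but rank([A|b]) = 3.
Since the ranks differ, the system is inconsistent.
It has no solutions.

0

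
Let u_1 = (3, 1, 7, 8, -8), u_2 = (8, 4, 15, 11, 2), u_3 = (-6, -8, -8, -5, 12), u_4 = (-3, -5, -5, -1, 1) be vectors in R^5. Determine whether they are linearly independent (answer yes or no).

yes

Form the matrix with these vectors as rows and row reduce.
R2 ← R2 − (8/3)·R1: [0, 4/3, -11/3, -31/3, 70/3]
R3 ← R3 + (2)·R1: [0, -6, 6, 11, -4]
R4 ← R4 + R1: [0, -4, 2, 7, -7]
R3 ← R3 + (9/2)·R2: [0, 0, -21/2, -71/2, 101]
R4 ← R4 + (3)·R2: [0, 0, -9, -24, 63]
R4 ← R4 − (6/7)·R3: [0, 0, 0, 45/7, -165/7]
4 nonzero rows, so the 4 vectors span a space of dimension 4.
Since 4 = 4, the vectors are linearly independent.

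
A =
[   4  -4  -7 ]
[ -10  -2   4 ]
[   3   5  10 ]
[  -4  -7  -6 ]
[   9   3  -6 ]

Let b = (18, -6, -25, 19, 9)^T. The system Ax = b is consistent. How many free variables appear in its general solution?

0

Row reduce the augmented matrix [A | b].
R2 ← R2 + (5/2)·R1: [0, -12, -27/2, 39]
R3 ← R3 − (3/4)·R1: [0, 8, 61/4, -77/2]
R4 ← R4 + R1: [0, -11, -13, 37]
R5 ← R5 − (9/4)·R1: [0, 12, 39/4, -63/2]
R3 ← R3 + (2/3)·R2: [0, 0, 25/4, -25/2]
R4 ← R4 − (11/12)·R2: [0, 0, -5/8, 5/4]
R5 ← R5 + R2: [0, 0, -15/4, 15/2]
R4 ← R4 + (1/10)·R3: [0, 0, 0, 0]
R5 ← R5 + (3/5)·R3: [0, 0, 0, 0]
The echelon form has 3 nonzero rows, and every pivot lies in the first 3 columns, so rank(A) = rank([A|b]) = 3.
The system is consistent.
Free variables = (unknowns) − (rank) = 3 − 3 = 0.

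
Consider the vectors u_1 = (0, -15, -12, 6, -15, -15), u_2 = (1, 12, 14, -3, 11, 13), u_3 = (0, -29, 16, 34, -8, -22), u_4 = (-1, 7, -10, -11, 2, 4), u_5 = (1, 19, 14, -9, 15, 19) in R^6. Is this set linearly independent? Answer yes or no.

no

Form the matrix with these vectors as rows and row reduce.
Swap R1 ↔ R2
R4 ← R4 + R1: [0, 19, 4, -14, 13, 17]
R5 ← R5 − R1: [0, 7, 0, -6, 4, 6]
R3 ← R3 − (29/15)·R2: [0, 0, 196/5, 112/5, 21, 7]
R4 ← R4 + (19/15)·R2: [0, 0, -56/5, -32/5, -6, -2]
R5 ← R5 + (7/15)·R2: [0, 0, -28/5, -16/5, -3, -1]
R4 ← R4 + (2/7)·R3: [0, 0, 0, 0, 0, 0]
R5 ← R5 + (1/7)·R3: [0, 0, 0, 0, 0, 0]
3 nonzero rows, so the 5 vectors span a space of dimension 3.
Since 3 < 5, the vectors are linearly dependent.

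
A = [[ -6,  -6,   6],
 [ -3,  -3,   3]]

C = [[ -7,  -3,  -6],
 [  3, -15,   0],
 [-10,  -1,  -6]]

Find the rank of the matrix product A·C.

1

First compute AC:
[[-36, 102,   0],
 [-18,  51,   0]]
Now row reduce the product.
R2 ← R2 − (1/2)·R1: [0, 0, 0]
1 nonzero row, so rank(AC) = 1.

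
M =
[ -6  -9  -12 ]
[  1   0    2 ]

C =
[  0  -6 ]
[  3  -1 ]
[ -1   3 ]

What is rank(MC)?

2

First compute MC:
[[-15,   9],
 [ -2,   0]]
Now row reduce the product.
R2 ← R2 − (2/15)·R1: [0, -6/5]
2 nonzero rows, so rank(MC) = 2.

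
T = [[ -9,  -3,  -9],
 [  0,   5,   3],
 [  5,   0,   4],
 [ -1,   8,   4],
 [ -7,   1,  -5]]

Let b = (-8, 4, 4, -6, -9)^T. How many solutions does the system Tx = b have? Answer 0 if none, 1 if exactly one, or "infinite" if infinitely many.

0

Row reduce the augmented matrix [T | b].
R3 ← R3 + (5/9)·R1: [0, -5/3, -1, -4/9]
R4 ← R4 − (1/9)·R1: [0, 25/3, 5, -46/9]
R5 ← R5 − (7/9)·R1: [0, 10/3, 2, -25/9]
R3 ← R3 + (1/3)·R2: [0, 0, 0, 8/9]
R4 ← R4 − (5/3)·R2: [0, 0, 0, -106/9]
R5 ← R5 − (2/3)·R2: [0, 0, 0, -49/9]
R4 ← R4 + (53/4)·R3: [0, 0, 0, 0]
R5 ← R5 + (49/8)·R3: [0, 0, 0, 0]
The echelon form has 3 nonzero rows; the last pivot sits in the augmented column, so rank(T) = 2 but rank([T|b]) = 3.
Since the ranks differ, the system is inconsistent.
It has no solutions.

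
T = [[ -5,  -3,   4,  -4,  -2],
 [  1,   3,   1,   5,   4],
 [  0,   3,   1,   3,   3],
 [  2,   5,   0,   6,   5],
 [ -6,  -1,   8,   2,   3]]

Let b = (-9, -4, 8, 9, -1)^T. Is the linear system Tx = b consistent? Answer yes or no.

no

Row reduce the augmented matrix [T | b].
R2 ← R2 + (1/5)·R1: [0, 12/5, 9/5, 21/5, 18/5, -29/5]
R4 ← R4 + (2/5)·R1: [0, 19/5, 8/5, 22/5, 21/5, 27/5]
R5 ← R5 − (6/5)·R1: [0, 13/5, 16/5, 34/5, 27/5, 49/5]
R3 ← R3 − (5/4)·R2: [0, 0, -5/4, -9/4, -3/2, 61/4]
R4 ← R4 − (19/12)·R2: [0, 0, -5/4, -9/4, -3/2, 175/12]
R5 ← R5 − (13/12)·R2: [0, 0, 5/4, 9/4, 3/2, 193/12]
R4 ← R4 − R3: [0, 0, 0, 0, 0, -2/3]
R5 ← R5 + R3: [0, 0, 0, 0, 0, 94/3]
R5 ← R5 + (47)·R4: [0, 0, 0, 0, 0, 0]
The echelon form has 4 nonzero rows; the last pivot sits in the augmented column, so rank(T) = 3 but rank([T|b]) = 4.
Since the ranks differ, the system is inconsistent.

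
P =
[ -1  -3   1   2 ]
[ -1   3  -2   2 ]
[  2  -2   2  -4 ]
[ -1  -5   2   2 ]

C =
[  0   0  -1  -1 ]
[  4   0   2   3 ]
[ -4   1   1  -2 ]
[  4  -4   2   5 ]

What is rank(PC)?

First compute PC:
[[ -8,  -7,   0,   0],
 [ 28, -10,   9,  24],
 [-32,  18, -12, -32],
 [-20,  -6,  -3,  -8]]
Now row reduce the product.
R2 ← R2 + (7/2)·R1: [0, -69/2, 9, 24]
R3 ← R3 − (4)·R1: [0, 46, -12, -32]
R4 ← R4 − (5/2)·R1: [0, 23/2, -3, -8]
R3 ← R3 + (4/3)·R2: [0, 0, 0, 0]
R4 ← R4 + (1/3)·R2: [0, 0, 0, 0]
2 nonzero rows, so rank(PC) = 2.

2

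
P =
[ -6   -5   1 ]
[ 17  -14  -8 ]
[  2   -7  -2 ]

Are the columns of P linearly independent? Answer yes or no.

Row reduce P to echelon form.
R2 ← R2 + (17/6)·R1: [0, -169/6, -31/6]
R3 ← R3 + (1/3)·R1: [0, -26/3, -5/3]
R3 ← R3 − (4/13)·R2: [0, 0, -1/13]
3 pivots among 3 columns.
Every column is a pivot column, so the columns are linearly independent.

yes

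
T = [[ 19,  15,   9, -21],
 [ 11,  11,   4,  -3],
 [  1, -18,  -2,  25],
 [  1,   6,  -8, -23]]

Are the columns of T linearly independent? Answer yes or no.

yes

Row reduce T to echelon form.
R2 ← R2 − (11/19)·R1: [0, 44/19, -23/19, 174/19]
R3 ← R3 − (1/19)·R1: [0, -357/19, -47/19, 496/19]
R4 ← R4 − (1/19)·R1: [0, 99/19, -161/19, -416/19]
R3 ← R3 + (357/44)·R2: [0, 0, -541/44, 2209/22]
R4 ← R4 − (9/4)·R2: [0, 0, -23/4, -85/2]
R4 ← R4 − (253/541)·R3: [0, 0, 0, -48396/541]
4 pivots among 4 columns.
Every column is a pivot column, so the columns are linearly independent.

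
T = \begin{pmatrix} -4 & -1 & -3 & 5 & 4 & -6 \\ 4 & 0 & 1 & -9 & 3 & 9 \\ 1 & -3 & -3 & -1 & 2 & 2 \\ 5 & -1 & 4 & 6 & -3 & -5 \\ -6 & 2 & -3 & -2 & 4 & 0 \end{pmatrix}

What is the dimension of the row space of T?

Row reduce to echelon form.
R2 ← R2 + R1: [0, -1, -2, -4, 7, 3]
R3 ← R3 + (1/4)·R1: [0, -13/4, -15/4, 1/4, 3, 1/2]
R4 ← R4 + (5/4)·R1: [0, -9/4, 1/4, 49/4, 2, -25/2]
R5 ← R5 − (3/2)·R1: [0, 7/2, 3/2, -19/2, -2, 9]
R3 ← R3 − (13/4)·R2: [0, 0, 11/4, 53/4, -79/4, -37/4]
R4 ← R4 − (9/4)·R2: [0, 0, 19/4, 85/4, -55/4, -77/4]
R5 ← R5 + (7/2)·R2: [0, 0, -11/2, -47/2, 45/2, 39/2]
R4 ← R4 − (19/11)·R3: [0, 0, 0, -18/11, 224/11, -36/11]
R5 ← R5 + (2)·R3: [0, 0, 0, 3, -17, 1]
R5 ← R5 + (11/6)·R4: [0, 0, 0, 0, 61/3, -5]
Echelon form has 5 nonzero rows, so rank(T) = 5.
The row space has dimension equal to the rank: 5.

5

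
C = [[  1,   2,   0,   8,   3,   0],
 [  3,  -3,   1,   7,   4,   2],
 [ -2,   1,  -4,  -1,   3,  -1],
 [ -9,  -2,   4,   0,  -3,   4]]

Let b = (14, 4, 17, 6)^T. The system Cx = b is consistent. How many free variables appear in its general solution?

2

Row reduce the augmented matrix [C | b].
R2 ← R2 − (3)·R1: [0, -9, 1, -17, -5, 2, -38]
R3 ← R3 + (2)·R1: [0, 5, -4, 15, 9, -1, 45]
R4 ← R4 + (9)·R1: [0, 16, 4, 72, 24, 4, 132]
R3 ← R3 + (5/9)·R2: [0, 0, -31/9, 50/9, 56/9, 1/9, 215/9]
R4 ← R4 + (16/9)·R2: [0, 0, 52/9, 376/9, 136/9, 68/9, 580/9]
R4 ← R4 + (52/31)·R3: [0, 0, 0, 1584/31, 792/31, 240/31, 3240/31]
The echelon form has 4 nonzero rows, and every pivot lies in the first 6 columns, so rank(C) = rank([C|b]) = 4.
The system is consistent.
Free variables = (unknowns) − (rank) = 6 − 4 = 2.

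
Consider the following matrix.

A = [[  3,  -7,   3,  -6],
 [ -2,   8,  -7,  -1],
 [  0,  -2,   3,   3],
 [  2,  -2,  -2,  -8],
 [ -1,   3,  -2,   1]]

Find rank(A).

2

Row reduce to echelon form.
R2 ← R2 + (2/3)·R1: [0, 10/3, -5, -5]
R4 ← R4 − (2/3)·R1: [0, 8/3, -4, -4]
R5 ← R5 + (1/3)·R1: [0, 2/3, -1, -1]
R3 ← R3 + (3/5)·R2: [0, 0, 0, 0]
R4 ← R4 − (4/5)·R2: [0, 0, 0, 0]
R5 ← R5 − (1/5)·R2: [0, 0, 0, 0]
Echelon form has 2 nonzero rows, so rank(A) = 2.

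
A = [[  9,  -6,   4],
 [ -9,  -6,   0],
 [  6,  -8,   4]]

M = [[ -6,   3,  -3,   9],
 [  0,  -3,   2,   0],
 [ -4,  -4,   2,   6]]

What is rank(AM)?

First compute AM:
[[-70,  29, -31, 105],
 [ 54,  -9,  15, -81],
 [-52,  26, -26,  78]]
Now row reduce the product.
R2 ← R2 + (27/35)·R1: [0, 468/35, -312/35, 0]
R3 ← R3 − (26/35)·R1: [0, 156/35, -104/35, 0]
R3 ← R3 − (1/3)·R2: [0, 0, 0, 0]
2 nonzero rows, so rank(AM) = 2.

2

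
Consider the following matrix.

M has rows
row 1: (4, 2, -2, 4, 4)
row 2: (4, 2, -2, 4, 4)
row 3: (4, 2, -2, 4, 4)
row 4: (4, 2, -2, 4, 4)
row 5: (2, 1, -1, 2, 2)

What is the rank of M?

1

Row reduce to echelon form.
R2 ← R2 − R1: [0, 0, 0, 0, 0]
R3 ← R3 − R1: [0, 0, 0, 0, 0]
R4 ← R4 − R1: [0, 0, 0, 0, 0]
R5 ← R5 − (1/2)·R1: [0, 0, 0, 0, 0]
Echelon form has 1 nonzero row, so rank(M) = 1.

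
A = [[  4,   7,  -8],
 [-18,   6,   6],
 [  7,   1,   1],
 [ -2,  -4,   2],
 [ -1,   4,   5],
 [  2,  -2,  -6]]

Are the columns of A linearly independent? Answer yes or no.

yes

Row reduce A to echelon form.
R2 ← R2 + (9/2)·R1: [0, 75/2, -30]
R3 ← R3 − (7/4)·R1: [0, -45/4, 15]
R4 ← R4 + (1/2)·R1: [0, -1/2, -2]
R5 ← R5 + (1/4)·R1: [0, 23/4, 3]
R6 ← R6 − (1/2)·R1: [0, -11/2, -2]
R3 ← R3 + (3/10)·R2: [0, 0, 6]
R4 ← R4 + (1/75)·R2: [0, 0, -12/5]
R5 ← R5 − (23/150)·R2: [0, 0, 38/5]
R6 ← R6 + (11/75)·R2: [0, 0, -32/5]
R4 ← R4 + (2/5)·R3: [0, 0, 0]
R5 ← R5 − (19/15)·R3: [0, 0, 0]
R6 ← R6 + (16/15)·R3: [0, 0, 0]
3 pivots among 3 columns.
Every column is a pivot column, so the columns are linearly independent.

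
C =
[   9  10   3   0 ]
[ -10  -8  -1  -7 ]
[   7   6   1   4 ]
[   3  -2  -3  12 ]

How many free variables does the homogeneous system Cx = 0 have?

Row reduce to echelon form.
R2 ← R2 + (10/9)·R1: [0, 28/9, 7/3, -7]
R3 ← R3 − (7/9)·R1: [0, -16/9, -4/3, 4]
R4 ← R4 − (1/3)·R1: [0, -16/3, -4, 12]
R3 ← R3 + (4/7)·R2: [0, 0, 0, 0]
R4 ← R4 + (12/7)·R2: [0, 0, 0, 0]
2 nonzero rows, so rank(C) = 2.
C has 4 columns; by rank–nullity, nullity = 4 − 2 = 2.

2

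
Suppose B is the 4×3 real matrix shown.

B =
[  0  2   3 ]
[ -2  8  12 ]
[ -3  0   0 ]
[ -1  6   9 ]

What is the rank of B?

2

Row reduce to echelon form.
Swap R1 ↔ R2
R3 ← R3 − (3/2)·R1: [0, -12, -18]
R4 ← R4 − (1/2)·R1: [0, 2, 3]
R3 ← R3 + (6)·R2: [0, 0, 0]
R4 ← R4 − R2: [0, 0, 0]
Echelon form has 2 nonzero rows, so rank(B) = 2.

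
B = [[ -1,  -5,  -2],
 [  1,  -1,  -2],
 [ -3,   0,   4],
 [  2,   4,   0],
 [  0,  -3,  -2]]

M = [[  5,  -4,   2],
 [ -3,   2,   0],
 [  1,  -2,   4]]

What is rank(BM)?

2

First compute BM:
[[  8,  -2, -10],
 [  6,  -2,  -6],
 [-11,   4,  10],
 [ -2,   0,   4],
 [  7,  -2,  -8]]
Now row reduce the product.
R2 ← R2 − (3/4)·R1: [0, -1/2, 3/2]
R3 ← R3 + (11/8)·R1: [0, 5/4, -15/4]
R4 ← R4 + (1/4)·R1: [0, -1/2, 3/2]
R5 ← R5 − (7/8)·R1: [0, -1/4, 3/4]
R3 ← R3 + (5/2)·R2: [0, 0, 0]
R4 ← R4 − R2: [0, 0, 0]
R5 ← R5 − (1/2)·R2: [0, 0, 0]
2 nonzero rows, so rank(BM) = 2.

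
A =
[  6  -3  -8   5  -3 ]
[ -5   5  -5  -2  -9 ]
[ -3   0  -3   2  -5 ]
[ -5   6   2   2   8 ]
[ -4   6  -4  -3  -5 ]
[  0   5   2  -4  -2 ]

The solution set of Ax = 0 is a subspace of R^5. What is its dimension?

0

Row reduce to echelon form.
R2 ← R2 + (5/6)·R1: [0, 5/2, -35/3, 13/6, -23/2]
R3 ← R3 + (1/2)·R1: [0, -3/2, -7, 9/2, -13/2]
R4 ← R4 + (5/6)·R1: [0, 7/2, -14/3, 37/6, 11/2]
R5 ← R5 + (2/3)·R1: [0, 4, -28/3, 1/3, -7]
R3 ← R3 + (3/5)·R2: [0, 0, -14, 29/5, -67/5]
R4 ← R4 − (7/5)·R2: [0, 0, 35/3, 47/15, 108/5]
R5 ← R5 − (8/5)·R2: [0, 0, 28/3, -47/15, 57/5]
R6 ← R6 − (2)·R2: [0, 0, 76/3, -25/3, 21]
R4 ← R4 + (5/6)·R3: [0, 0, 0, 239/30, 313/30]
R5 ← R5 + (2/3)·R3: [0, 0, 0, 11/15, 37/15]
R6 ← R6 + (38/21)·R3: [0, 0, 0, 227/105, -341/105]
R5 ← R5 − (22/239)·R4: [0, 0, 0, 0, 360/239]
R6 ← R6 − (454/1673)·R4: [0, 0, 0, 0, -10170/1673]
R6 ← R6 + (113/28)·R5: [0, 0, 0, 0, 0]
5 nonzero rows, so rank(A) = 5.
A has 5 columns; by rank–nullity, nullity = 5 − 5 = 0.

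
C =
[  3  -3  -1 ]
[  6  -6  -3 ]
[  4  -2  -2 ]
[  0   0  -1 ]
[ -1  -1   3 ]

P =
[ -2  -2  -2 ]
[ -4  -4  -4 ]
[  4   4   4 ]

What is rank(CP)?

1

First compute CP:
[[  2,   2,   2],
 [  0,   0,   0],
 [ -8,  -8,  -8],
 [ -4,  -4,  -4],
 [ 18,  18,  18]]
Now row reduce the product.
R3 ← R3 + (4)·R1: [0, 0, 0]
R4 ← R4 + (2)·R1: [0, 0, 0]
R5 ← R5 − (9)·R1: [0, 0, 0]
1 nonzero row, so rank(CP) = 1.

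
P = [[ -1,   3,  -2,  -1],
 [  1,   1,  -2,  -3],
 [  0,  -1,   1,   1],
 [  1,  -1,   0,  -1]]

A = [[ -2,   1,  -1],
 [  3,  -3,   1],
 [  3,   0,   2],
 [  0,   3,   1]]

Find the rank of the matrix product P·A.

First compute PA:
[[  5, -13,  -1],
 [ -5, -11,  -7],
 [  0,   6,   2],
 [ -5,   1,  -3]]
Now row reduce the product.
R2 ← R2 + R1: [0, -24, -8]
R4 ← R4 + R1: [0, -12, -4]
R3 ← R3 + (1/4)·R2: [0, 0, 0]
R4 ← R4 − (1/2)·R2: [0, 0, 0]
2 nonzero rows, so rank(PA) = 2.

2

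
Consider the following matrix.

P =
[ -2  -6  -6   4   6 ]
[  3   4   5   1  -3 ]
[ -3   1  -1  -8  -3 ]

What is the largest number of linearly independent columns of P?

2

Row reduce to echelon form.
R2 ← R2 + (3/2)·R1: [0, -5, -4, 7, 6]
R3 ← R3 − (3/2)·R1: [0, 10, 8, -14, -12]
R3 ← R3 + (2)·R2: [0, 0, 0, 0, 0]
Echelon form has 2 nonzero rows, so rank(P) = 2.
The rank gives the maximum number of linearly independent columns: 2.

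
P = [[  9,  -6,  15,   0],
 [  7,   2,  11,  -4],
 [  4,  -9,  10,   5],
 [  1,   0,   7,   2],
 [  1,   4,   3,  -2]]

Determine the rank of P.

3

Row reduce to echelon form.
R2 ← R2 − (7/9)·R1: [0, 20/3, -2/3, -4]
R3 ← R3 − (4/9)·R1: [0, -19/3, 10/3, 5]
R4 ← R4 − (1/9)·R1: [0, 2/3, 16/3, 2]
R5 ← R5 − (1/9)·R1: [0, 14/3, 4/3, -2]
R3 ← R3 + (19/20)·R2: [0, 0, 27/10, 6/5]
R4 ← R4 − (1/10)·R2: [0, 0, 27/5, 12/5]
R5 ← R5 − (7/10)·R2: [0, 0, 9/5, 4/5]
R4 ← R4 − (2)·R3: [0, 0, 0, 0]
R5 ← R5 − (2/3)·R3: [0, 0, 0, 0]
Echelon form has 3 nonzero rows, so rank(P) = 3.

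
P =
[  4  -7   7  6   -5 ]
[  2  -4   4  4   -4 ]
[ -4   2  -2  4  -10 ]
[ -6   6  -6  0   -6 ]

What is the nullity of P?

Row reduce to echelon form.
R2 ← R2 − (1/2)·R1: [0, -1/2, 1/2, 1, -3/2]
R3 ← R3 + R1: [0, -5, 5, 10, -15]
R4 ← R4 + (3/2)·R1: [0, -9/2, 9/2, 9, -27/2]
R3 ← R3 − (10)·R2: [0, 0, 0, 0, 0]
R4 ← R4 − (9)·R2: [0, 0, 0, 0, 0]
2 nonzero rows, so rank(P) = 2.
P has 5 columns; by rank–nullity, nullity = 5 − 2 = 3.

3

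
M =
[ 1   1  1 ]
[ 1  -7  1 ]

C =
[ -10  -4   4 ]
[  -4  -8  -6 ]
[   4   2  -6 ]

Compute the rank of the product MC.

2

First compute MC:
[[-10, -10,  -8],
 [ 22,  54,  40]]
Now row reduce the product.
R2 ← R2 + (11/5)·R1: [0, 32, 112/5]
2 nonzero rows, so rank(MC) = 2.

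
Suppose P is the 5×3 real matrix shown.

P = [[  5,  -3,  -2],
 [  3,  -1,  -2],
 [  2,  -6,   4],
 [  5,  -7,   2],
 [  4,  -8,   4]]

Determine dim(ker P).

Row reduce to echelon form.
R2 ← R2 − (3/5)·R1: [0, 4/5, -4/5]
R3 ← R3 − (2/5)·R1: [0, -24/5, 24/5]
R4 ← R4 − R1: [0, -4, 4]
R5 ← R5 − (4/5)·R1: [0, -28/5, 28/5]
R3 ← R3 + (6)·R2: [0, 0, 0]
R4 ← R4 + (5)·R2: [0, 0, 0]
R5 ← R5 + (7)·R2: [0, 0, 0]
2 nonzero rows, so rank(P) = 2.
P has 3 columns; by rank–nullity, nullity = 3 − 2 = 1.

1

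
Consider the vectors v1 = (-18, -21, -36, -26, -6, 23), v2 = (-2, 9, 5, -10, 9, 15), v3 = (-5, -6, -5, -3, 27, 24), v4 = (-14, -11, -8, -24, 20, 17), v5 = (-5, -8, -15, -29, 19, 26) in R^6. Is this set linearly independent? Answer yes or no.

Form the matrix with these vectors as rows and row reduce.
R2 ← R2 − (1/9)·R1: [0, 34/3, 9, -64/9, 29/3, 112/9]
R3 ← R3 − (5/18)·R1: [0, -1/6, 5, 38/9, 86/3, 317/18]
R4 ← R4 − (7/9)·R1: [0, 16/3, 20, -34/9, 74/3, -8/9]
R5 ← R5 − (5/18)·R1: [0, -13/6, -5, -196/9, 62/3, 353/18]
R3 ← R3 + (1/68)·R2: [0, 0, 349/68, 70/17, 1959/68, 605/34]
R4 ← R4 − (8/17)·R2: [0, 0, 268/17, -22/51, 342/17, -344/51]
R5 ← R5 + (13/68)·R2: [0, 0, -223/68, -1180/51, 1531/68, 2243/102]
R4 ← R4 − (1072/349)·R3: [0, 0, 0, -13694/1047, -23862/349, -64288/1047]
R5 ← R5 + (223/349)·R3: [0, 0, 0, -21470/1047, 14282/349, 34928/1047]
R5 ← R5 − (10735/6847)·R4: [0, 0, 0, 0, 24736/167, 21648/167]
5 nonzero rows, so the 5 vectors span a space of dimension 5.
Since 5 = 5, the vectors are linearly independent.

yes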